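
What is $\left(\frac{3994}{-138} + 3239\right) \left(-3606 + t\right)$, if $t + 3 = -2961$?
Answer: $- \frac{485071860}{23} \approx -2.109 \cdot 10^{7}$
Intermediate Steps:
$t = -2964$ ($t = -3 - 2961 = -2964$)
$\left(\frac{3994}{-138} + 3239\right) \left(-3606 + t\right) = \left(\frac{3994}{-138} + 3239\right) \left(-3606 - 2964\right) = \left(3994 \left(- \frac{1}{138}\right) + 3239\right) \left(-6570\right) = \left(- \frac{1997}{69} + 3239\right) \left(-6570\right) = \frac{221494}{69} \left(-6570\right) = - \frac{485071860}{23}$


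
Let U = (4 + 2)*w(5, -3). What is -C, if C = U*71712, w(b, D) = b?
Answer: -2151360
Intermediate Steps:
U = 30 (U = (4 + 2)*5 = 6*5 = 30)
C = 2151360 (C = 30*71712 = 2151360)
-C = -1*2151360 = -2151360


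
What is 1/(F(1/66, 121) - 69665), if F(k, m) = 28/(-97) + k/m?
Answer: -774642/53965658441 ≈ -1.4354e-5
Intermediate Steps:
F(k, m) = -28/97 + k/m (F(k, m) = 28*(-1/97) + k/m = -28/97 + k/m)
1/(F(1/66, 121) - 69665) = 1/((-28/97 + 1/(66*121)) - 69665) = 1/((-28/97 + (1/66)*(1/121)) - 69665) = 1/((-28/97 + 1/7986) - 69665) = 1/(-223511/774642 - 69665) = 1/(-53965658441/774642) = -774642/53965658441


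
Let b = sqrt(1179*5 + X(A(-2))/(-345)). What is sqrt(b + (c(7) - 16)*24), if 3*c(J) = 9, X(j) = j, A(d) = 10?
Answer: sqrt(-1485432 + 69*sqrt(28065957))/69 ≈ 15.337*I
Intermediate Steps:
c(J) = 3 (c(J) = (1/3)*9 = 3)
b = sqrt(28065957)/69 (b = sqrt(1179*5 + 10/(-345)) = sqrt(5895 + 10*(-1/345)) = sqrt(5895 - 2/69) = sqrt(406753/69) = sqrt(28065957)/69 ≈ 76.779)
sqrt(b + (c(7) - 16)*24) = sqrt(sqrt(28065957)/69 + (3 - 16)*24) = sqrt(sqrt(28065957)/69 - 13*24) = sqrt(sqrt(28065957)/69 - 312) = sqrt(-312 + sqrt(28065957)/69)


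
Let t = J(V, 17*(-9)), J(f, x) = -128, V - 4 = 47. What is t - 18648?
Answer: -18776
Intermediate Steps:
V = 51 (V = 4 + 47 = 51)
t = -128
t - 18648 = -128 - 18648 = -18776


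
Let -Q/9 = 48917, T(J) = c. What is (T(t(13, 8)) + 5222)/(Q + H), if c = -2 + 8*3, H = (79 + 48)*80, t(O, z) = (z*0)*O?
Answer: -5244/430093 ≈ -0.012193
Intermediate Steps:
t(O, z) = 0 (t(O, z) = 0*O = 0)
H = 10160 (H = 127*80 = 10160)
c = 22 (c = -2 + 24 = 22)
T(J) = 22
Q = -440253 (Q = -9*48917 = -440253)
(T(t(13, 8)) + 5222)/(Q + H) = (22 + 5222)/(-440253 + 10160) = 5244/(-430093) = 5244*(-1/430093) = -5244/430093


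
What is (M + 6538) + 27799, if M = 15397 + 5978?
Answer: 55712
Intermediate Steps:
M = 21375
(M + 6538) + 27799 = (21375 + 6538) + 27799 = 27913 + 27799 = 55712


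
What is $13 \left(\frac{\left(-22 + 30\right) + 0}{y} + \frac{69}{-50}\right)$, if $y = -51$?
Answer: $- \frac{50947}{2550} \approx -19.979$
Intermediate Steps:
$13 \left(\frac{\left(-22 + 30\right) + 0}{y} + \frac{69}{-50}\right) = 13 \left(\frac{\left(-22 + 30\right) + 0}{-51} + \frac{69}{-50}\right) = 13 \left(\left(8 + 0\right) \left(- \frac{1}{51}\right) + 69 \left(- \frac{1}{50}\right)\right) = 13 \left(8 \left(- \frac{1}{51}\right) - \frac{69}{50}\right) = 13 \left(- \frac{8}{51} - \frac{69}{50}\right) = 13 \left(- \frac{3919}{2550}\right) = - \frac{50947}{2550}$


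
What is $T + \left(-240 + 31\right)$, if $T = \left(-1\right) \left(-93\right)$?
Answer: $-116$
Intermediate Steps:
$T = 93$
$T + \left(-240 + 31\right) = 93 + \left(-240 + 31\right) = 93 - 209 = -116$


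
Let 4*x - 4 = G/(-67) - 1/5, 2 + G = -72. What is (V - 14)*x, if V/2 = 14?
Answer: 11501/670 ≈ 17.166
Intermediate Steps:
V = 28 (V = 2*14 = 28)
G = -74 (G = -2 - 72 = -74)
x = 1643/1340 (x = 1 + (-74/(-67) - 1/5)/4 = 1 + (-74*(-1/67) - 1*⅕)/4 = 1 + (74/67 - ⅕)/4 = 1 + (¼)*(303/335) = 1 + 303/1340 = 1643/1340 ≈ 1.2261)
(V - 14)*x = (28 - 14)*(1643/1340) = 14*(1643/1340) = 11501/670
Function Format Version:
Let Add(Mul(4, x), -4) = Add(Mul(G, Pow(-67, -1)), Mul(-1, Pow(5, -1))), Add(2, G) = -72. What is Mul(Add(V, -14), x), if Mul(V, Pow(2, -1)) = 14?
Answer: Rational(11501, 670) ≈ 17.166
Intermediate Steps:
V = 28 (V = Mul(2, 14) = 28)
G = -74 (G = Add(-2, -72) = -74)
x = Rational(1643, 1340) (x = Add(1, Mul(Rational(1, 4), Add(Mul(-74, Pow(-67, -1)), Mul(-1, Pow(5, -1))))) = Add(1, Mul(Rational(1, 4), Add(Mul(-74, Rational(-1, 67)), Mul(-1, Rational(1, 5))))) = Add(1, Mul(Rational(1, 4), Add(Rational(74, 67), Rational(-1, 5)))) = Add(1, Mul(Rational(1, 4), Rational(303, 335))) = Add(1, Rational(303, 1340)) = Rational(1643, 1340) ≈ 1.2261)
Mul(Add(V, -14), x) = Mul(Add(28, -14), Rational(1643, 1340)) = Mul(14, Rational(1643, 1340)) = Rational(11501, 670)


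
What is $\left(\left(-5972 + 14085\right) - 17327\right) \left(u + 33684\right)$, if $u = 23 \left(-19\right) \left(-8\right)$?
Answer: $-342576520$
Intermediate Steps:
$u = 3496$ ($u = \left(-437\right) \left(-8\right) = 3496$)
$\left(\left(-5972 + 14085\right) - 17327\right) \left(u + 33684\right) = \left(\left(-5972 + 14085\right) - 17327\right) \left(3496 + 33684\right) = \left(8113 - 17327\right) 37180 = \left(-9214\right) 37180 = -342576520$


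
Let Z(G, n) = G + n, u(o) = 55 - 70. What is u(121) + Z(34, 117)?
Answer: 136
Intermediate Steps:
u(o) = -15
u(121) + Z(34, 117) = -15 + (34 + 117) = -15 + 151 = 136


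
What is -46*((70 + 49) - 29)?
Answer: -4140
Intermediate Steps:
-46*((70 + 49) - 29) = -46*(119 - 29) = -46*90 = -4140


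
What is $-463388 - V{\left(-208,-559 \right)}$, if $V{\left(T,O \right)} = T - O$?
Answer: $-463739$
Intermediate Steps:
$-463388 - V{\left(-208,-559 \right)} = -463388 - \left(-208 - -559\right) = -463388 - \left(-208 + 559\right) = -463388 - 351 = -463739$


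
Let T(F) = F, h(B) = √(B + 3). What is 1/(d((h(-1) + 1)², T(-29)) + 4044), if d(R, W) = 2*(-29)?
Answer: 1/3986 ≈ 0.00025088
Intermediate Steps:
h(B) = √(3 + B)
d(R, W) = -58
1/(d((h(-1) + 1)², T(-29)) + 4044) = 1/(-58 + 4044) = 1/3986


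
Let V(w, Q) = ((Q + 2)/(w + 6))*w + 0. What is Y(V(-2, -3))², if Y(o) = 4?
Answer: 16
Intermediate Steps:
V(w, Q) = w*(2 + Q)/(6 + w) (V(w, Q) = ((2 + Q)/(6 + w))*w + 0 = w*(2 + Q)/(6 + w) + 0 = w*(2 + Q)/(6 + w))
Y(V(-2, -3))² = 4² = 16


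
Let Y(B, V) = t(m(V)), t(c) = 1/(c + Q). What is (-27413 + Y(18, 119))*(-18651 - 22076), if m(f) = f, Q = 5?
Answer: 138439666397/124 ≈ 1.1164e+9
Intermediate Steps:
t(c) = 1/(5 + c) (t(c) = 1/(c + 5) = 1/(5 + c))
Y(B, V) = 1/(5 + V)
(-27413 + Y(18, 119))*(-18651 - 22076) = (-27413 + 1/(5 + 119))*(-18651 - 22076) = (-27413 + 1/124)*(-40727) = -3399211/124*(-40727) = 138439666397/124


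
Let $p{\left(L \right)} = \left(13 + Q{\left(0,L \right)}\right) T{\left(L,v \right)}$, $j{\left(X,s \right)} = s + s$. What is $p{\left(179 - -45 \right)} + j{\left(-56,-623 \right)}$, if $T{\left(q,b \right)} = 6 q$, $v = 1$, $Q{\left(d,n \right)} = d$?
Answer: $16226$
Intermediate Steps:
$j{\left(X,s \right)} = 2 s$
$p{\left(L \right)} = 78 L$ ($p{\left(L \right)} = \left(13 + 0\right) 6 L = 13 \cdot 6 L = 78 L$)
$p{\left(179 - -45 \right)} + j{\left(-56,-623 \right)} = 78 \left(179 - -45\right) + 2 \left(-623\right) = 78 \left(179 + 45\right) - 1246 = 78 \cdot 224 - 1246 = 17472 - 1246 = 16226$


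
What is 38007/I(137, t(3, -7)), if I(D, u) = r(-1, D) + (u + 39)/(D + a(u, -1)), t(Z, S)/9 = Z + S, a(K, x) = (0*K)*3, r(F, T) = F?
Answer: -5206959/134 ≈ -38858.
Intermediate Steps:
a(K, x) = 0 (a(K, x) = 0*3 = 0)
t(Z, S) = 9*S + 9*Z (t(Z, S) = 9*(Z + S) = 9*(S + Z) = 9*S + 9*Z)
I(D, u) = -1 + (39 + u)/D (I(D, u) = -1 + (u + 39)/(D + 0) = -1 + (39 + u)/D)
38007/I(137, t(3, -7)) = 38007/(((39 + (9*(-7) + 9*3) - 1*137)/137)) = 38007/(((39 + (-63 + 27) - 137)/137)) = 38007/(((39 - 36 - 137)/137)) = 38007/(((1/137)*(-134))) = 38007/(-134/137) = 38007*(-137/134) = -5206959/134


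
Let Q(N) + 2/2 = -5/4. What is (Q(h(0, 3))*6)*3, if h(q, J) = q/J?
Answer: -81/2 ≈ -40.500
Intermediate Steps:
Q(N) = -9/4 (Q(N) = -1 - 5/4 = -9/4)
(Q(h(0, 3))*6)*3 = -9/4*6*3 = -27/2*3 = -81/2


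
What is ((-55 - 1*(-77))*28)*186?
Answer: 114576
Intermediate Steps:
((-55 - 1*(-77))*28)*186 = ((-55 + 77)*28)*186 = (22*28)*186 = 616*186 = 114576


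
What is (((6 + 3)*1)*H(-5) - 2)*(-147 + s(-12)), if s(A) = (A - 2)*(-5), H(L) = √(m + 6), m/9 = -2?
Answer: 154 - 1386*I*√3 ≈ 154.0 - 2400.6*I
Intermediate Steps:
m = -18 (m = 9*(-2) = -18)
H(L) = 2*I*√3 (H(L) = √(-18 + 6) = √(-12) = 2*I*√3)
s(A) = 10 - 5*A (s(A) = (-2 + A)*(-5) = 10 - 5*A)
(((6 + 3)*1)*H(-5) - 2)*(-147 + s(-12)) = (((6 + 3)*1)*(2*I*√3) - 2)*(-147 + (10 - 5*(-12))) = ((9*1)*(2*I*√3) - 2)*(-147 + (10 + 60)) = (9*(2*I*√3) - 2)*(-147 + 70) = (18*I*√3 - 2)*(-77) = (-2 + 18*I*√3)*(-77) = 154 - 1386*I*√3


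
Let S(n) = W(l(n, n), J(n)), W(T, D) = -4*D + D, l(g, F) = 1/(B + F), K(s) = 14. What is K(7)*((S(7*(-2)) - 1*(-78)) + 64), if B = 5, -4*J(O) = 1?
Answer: 3997/2 ≈ 1998.5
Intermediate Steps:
J(O) = -¼ (J(O) = -¼*1 = -¼)
l(g, F) = 1/(5 + F)
W(T, D) = -3*D
S(n) = ¾ (S(n) = -3*(-¼) = ¾)
K(7)*((S(7*(-2)) - 1*(-78)) + 64) = 14*((¾ - 1*(-78)) + 64) = 14*((¾ + 78) + 64) = 14*(315/4 + 64) = 14*(571/4) = 3997/2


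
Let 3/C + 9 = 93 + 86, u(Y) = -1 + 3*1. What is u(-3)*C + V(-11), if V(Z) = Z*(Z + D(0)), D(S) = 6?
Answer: 4678/85 ≈ 55.035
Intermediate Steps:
u(Y) = 2 (u(Y) = -1 + 3 = 2)
C = 3/170 (C = 3/(-9 + (93 + 86)) = 3/(-9 + 179) = 3/170 ≈ 0.017647)
V(Z) = Z*(6 + Z) (V(Z) = Z*(Z + 6) = Z*(6 + Z))
u(-3)*C + V(-11) = 2*(3/170) - 11*(6 - 11) = 3/85 - 11*(-5) = 3/85 + 55 = 4678/85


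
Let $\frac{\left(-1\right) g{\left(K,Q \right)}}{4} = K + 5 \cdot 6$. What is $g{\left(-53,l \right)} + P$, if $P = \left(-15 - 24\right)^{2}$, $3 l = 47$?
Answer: $1613$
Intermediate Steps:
$l = \frac{47}{3}$ ($l = \frac{1}{3} \cdot 47 = \frac{47}{3} \approx 15.667$)
$P = 1521$ ($P = \left(-39\right)^{2} = 1521$)
$g{\left(K,Q \right)} = -120 - 4 K$ ($g{\left(K,Q \right)} = - 4 \left(K + 5 \cdot 6\right) = - 4 \left(K + 30\right) = - 4 \left(30 + K\right) = -120 - 4 K$)
$g{\left(-53,l \right)} + P = \left(-120 - -212\right) + 1521 = \left(-120 + 212\right) + 1521 = 92 + 1521 = 1613$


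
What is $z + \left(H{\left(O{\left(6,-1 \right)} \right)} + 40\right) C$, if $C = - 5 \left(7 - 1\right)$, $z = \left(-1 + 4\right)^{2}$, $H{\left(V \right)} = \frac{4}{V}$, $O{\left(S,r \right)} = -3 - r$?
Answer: $-1131$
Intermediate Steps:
$z = 9$ ($z = 3^{2} = 9$)
$C = -30$ ($C = \left(-5\right) 6 = -30$)
$z + \left(H{\left(O{\left(6,-1 \right)} \right)} + 40\right) C = 9 + \left(\frac{4}{-3 - -1} + 40\right) \left(-30\right) = 9 + \left(\frac{4}{-3 + 1} + 40\right) \left(-30\right) = 9 + \left(\frac{4}{-2} + 40\right) \left(-30\right) = 9 + \left(4 \left(- \frac{1}{2}\right) + 40\right) \left(-30\right) = 9 + \left(-2 + 40\right) \left(-30\right) = 9 + 38 \left(-30\right) = 9 - 1140 = -1131$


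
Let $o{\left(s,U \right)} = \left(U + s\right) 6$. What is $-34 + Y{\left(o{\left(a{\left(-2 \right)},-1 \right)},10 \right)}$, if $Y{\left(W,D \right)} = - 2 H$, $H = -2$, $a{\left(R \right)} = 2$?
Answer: $-30$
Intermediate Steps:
$o{\left(s,U \right)} = 6 U + 6 s$
$Y{\left(W,D \right)} = 4$ ($Y{\left(W,D \right)} = \left(-2\right) \left(-2\right) = 4$)
$-34 + Y{\left(o{\left(a{\left(-2 \right)},-1 \right)},10 \right)} = -34 + 4 = -30$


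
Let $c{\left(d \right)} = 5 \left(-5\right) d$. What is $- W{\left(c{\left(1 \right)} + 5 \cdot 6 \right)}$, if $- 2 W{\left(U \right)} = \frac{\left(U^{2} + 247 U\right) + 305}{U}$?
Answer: $\frac{313}{2} \approx 156.5$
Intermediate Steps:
$c{\left(d \right)} = - 25 d$
$W{\left(U \right)} = - \frac{305 + U^{2} + 247 U}{2 U}$ ($W{\left(U \right)} = - \frac{\left(\left(U^{2} + 247 U\right) + 305\right) \frac{1}{U}}{2} = - \frac{\left(305 + U^{2} + 247 U\right) \frac{1}{U}}{2} = - \frac{\frac{1}{U} \left(305 + U^{2} + 247 U\right)}{2} = - \frac{305 + U^{2} + 247 U}{2 U}$)
$- W{\left(c{\left(1 \right)} + 5 \cdot 6 \right)} = - \frac{-305 - \left(\left(-25\right) 1 + 5 \cdot 6\right) \left(247 + \left(\left(-25\right) 1 + 5 \cdot 6\right)\right)}{2 \left(\left(-25\right) 1 + 5 \cdot 6\right)} = - \frac{-305 - \left(-25 + 30\right) \left(247 + \left(-25 + 30\right)\right)}{2 \left(-25 + 30\right)} = - \frac{-305 - 5 \left(247 + 5\right)}{2 \cdot 5} = - \frac{-305 - 5 \cdot 252}{2 \cdot 5} = - \frac{-305 - 1260}{2 \cdot 5} = - \frac{-1565}{2 \cdot 5} = \left(-1\right) \left(- \frac{313}{2}\right) = \frac{313}{2}$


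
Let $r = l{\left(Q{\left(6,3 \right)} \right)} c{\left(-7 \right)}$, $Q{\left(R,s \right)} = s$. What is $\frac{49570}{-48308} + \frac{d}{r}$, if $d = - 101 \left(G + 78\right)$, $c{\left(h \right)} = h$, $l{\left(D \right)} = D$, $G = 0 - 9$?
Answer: $\frac{55936247}{169078} \approx 330.83$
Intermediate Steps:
$G = -9$
$r = -21$ ($r = 3 \left(-7\right) = -21$)
$d = -6969$ ($d = - 101 \left(-9 + 78\right) = \left(-101\right) 69 = -6969$)
$\frac{49570}{-48308} + \frac{d}{r} = \frac{49570}{-48308} - \frac{6969}{-21} = 49570 \left(- \frac{1}{48308}\right) - - \frac{2323}{7} = - \frac{24785}{24154} + \frac{2323}{7} = \frac{55936247}{169078}$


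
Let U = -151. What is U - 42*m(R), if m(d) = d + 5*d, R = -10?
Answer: 2369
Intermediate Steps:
m(d) = 6*d
U - 42*m(R) = -151 - 252*(-10) = -151 - 42*(-60) = -151 + 2520 = 2369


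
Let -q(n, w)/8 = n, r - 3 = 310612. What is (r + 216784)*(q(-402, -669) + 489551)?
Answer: 259884823033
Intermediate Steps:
r = 310615 (r = 3 + 310612 = 310615)
q(n, w) = -8*n
(r + 216784)*(q(-402, -669) + 489551) = (310615 + 216784)*(-8*(-402) + 489551) = 527399*(3216 + 489551) = 527399*492767 = 259884823033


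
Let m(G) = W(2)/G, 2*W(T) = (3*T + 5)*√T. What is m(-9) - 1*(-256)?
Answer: 256 - 11*√2/18 ≈ 255.14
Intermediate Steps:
W(T) = √T*(5 + 3*T)/2 (W(T) = ((3*T + 5)*√T)/2 = ((5 + 3*T)*√T)/2 = (√T*(5 + 3*T))/2 = √T*(5 + 3*T)/2)
m(G) = 11*√2/(2*G) (m(G) = (√2*(5 + 3*2)/2)/G = (√2*(5 + 6)/2)/G = ((½)*√2*11)/G = (11*√2/2)/G = 11*√2/(2*G))
m(-9) - 1*(-256) = (11/2)*√2/(-9) - 1*(-256) = (11/2)*√2*(-⅑) + 256 = -11*√2/18 + 256 = 256 - 11*√2/18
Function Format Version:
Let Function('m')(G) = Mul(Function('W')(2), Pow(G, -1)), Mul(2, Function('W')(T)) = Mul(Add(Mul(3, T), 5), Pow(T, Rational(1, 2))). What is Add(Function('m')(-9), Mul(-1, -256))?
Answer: Add(256, Mul(Rational(-11, 18), Pow(2, Rational(1, 2)))) ≈ 255.14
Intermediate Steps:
Function('W')(T) = Mul(Rational(1, 2), Pow(T, Rational(1, 2)), Add(5, Mul(3, T))) (Function('W')(T) = Mul(Rational(1, 2), Mul(Add(Mul(3, T), 5), Pow(T, Rational(1, 2)))) = Mul(Rational(1, 2), Mul(Add(5, Mul(3, T)), Pow(T, Rational(1, 2)))) = Mul(Rational(1, 2), Mul(Pow(T, Rational(1, 2)), Add(5, Mul(3, T)))) = Mul(Rational(1, 2), Pow(T, Rational(1, 2)), Add(5, Mul(3, T))))
Function('m')(G) = Mul(Rational(11, 2), Pow(2, Rational(1, 2)), Pow(G, -1)) (Function('m')(G) = Mul(Mul(Rational(1, 2), Pow(2, Rational(1, 2)), Add(5, Mul(3, 2))), Pow(G, -1)) = Mul(Mul(Rational(1, 2), Pow(2, Rational(1, 2)), Add(5, 6)), Pow(G, -1)) = Mul(Mul(Rational(1, 2), Pow(2, Rational(1, 2)), 11), Pow(G, -1)) = Mul(Mul(Rational(11, 2), Pow(2, Rational(1, 2))), Pow(G, -1)) = Mul(Rational(11, 2), Pow(2, Rational(1, 2)), Pow(G, -1)))
Add(Function('m')(-9), Mul(-1, -256)) = Add(Mul(Rational(11, 2), Pow(2, Rational(1, 2)), Pow(-9, -1)), Mul(-1, -256)) = Add(Mul(Rational(11, 2), Pow(2, Rational(1, 2)), Rational(-1, 9)), 256) = Add(Mul(Rational(-11, 18), Pow(2, Rational(1, 2))), 256) = Add(256, Mul(Rational(-11, 18), Pow(2, Rational(1, 2))))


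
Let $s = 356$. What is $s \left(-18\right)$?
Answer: $-6408$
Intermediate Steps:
$s \left(-18\right) = 356 \left(-18\right) = -6408$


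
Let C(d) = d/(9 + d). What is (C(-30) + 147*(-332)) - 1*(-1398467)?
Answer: 9447651/7 ≈ 1.3497e+6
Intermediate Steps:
C(d) = d/(9 + d)
(C(-30) + 147*(-332)) - 1*(-1398467) = (-30/(9 - 30) + 147*(-332)) - 1*(-1398467) = (-30/(-21) - 48804) + 1398467 = (-30*(-1/21) - 48804) + 1398467 = (10/7 - 48804) + 1398467 = -341618/7 + 1398467 = 9447651/7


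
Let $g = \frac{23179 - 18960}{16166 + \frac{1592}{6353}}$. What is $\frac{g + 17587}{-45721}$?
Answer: $- \frac{1806285392837}{4695738270990} \approx -0.38467$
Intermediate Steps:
$g = \frac{26803307}{102704190}$ ($g = \frac{4219}{16166 + 1592 \cdot \frac{1}{6353}} = \frac{4219}{16166 + \frac{1592}{6353}} = \frac{4219}{\frac{102704190}{6353}} = 4219 \cdot \frac{6353}{102704190} = \frac{26803307}{102704190} \approx 0.26098$)
$\frac{g + 17587}{-45721} = \frac{\frac{26803307}{102704190} + 17587}{-45721} = \frac{1806285392837}{102704190} \left(- \frac{1}{45721}\right) = - \frac{1806285392837}{4695738270990}$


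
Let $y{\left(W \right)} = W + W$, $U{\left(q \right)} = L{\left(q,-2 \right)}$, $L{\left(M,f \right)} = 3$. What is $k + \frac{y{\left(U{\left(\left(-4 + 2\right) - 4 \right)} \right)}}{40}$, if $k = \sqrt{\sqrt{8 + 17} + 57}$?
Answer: $\frac{3}{20} + \sqrt{62} \approx 8.024$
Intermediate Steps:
$U{\left(q \right)} = 3$
$y{\left(W \right)} = 2 W$
$k = \sqrt{62}$ ($k = \sqrt{\sqrt{25} + 57} = \sqrt{5 + 57} = \sqrt{62} \approx 7.874$)
$k + \frac{y{\left(U{\left(\left(-4 + 2\right) - 4 \right)} \right)}}{40} = \sqrt{62} + \frac{2 \cdot 3}{40} = \sqrt{62} + \frac{1}{40} \cdot 6 = \sqrt{62} + \frac{3}{20} = \frac{3}{20} + \sqrt{62}$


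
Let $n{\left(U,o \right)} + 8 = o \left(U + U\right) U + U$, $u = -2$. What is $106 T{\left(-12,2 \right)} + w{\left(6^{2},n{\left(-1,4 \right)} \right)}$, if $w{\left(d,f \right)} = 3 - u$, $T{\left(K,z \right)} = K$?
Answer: $-1267$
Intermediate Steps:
$n{\left(U,o \right)} = -8 + U + 2 o U^{2}$ ($n{\left(U,o \right)} = -8 + \left(o \left(U + U\right) U + U\right) = -8 + \left(o 2 U U + U\right) = -8 + \left(2 U o U + U\right) = -8 + \left(2 o U^{2} + U\right) = -8 + \left(U + 2 o U^{2}\right) = -8 + U + 2 o U^{2}$)
$w{\left(d,f \right)} = 5$ ($w{\left(d,f \right)} = 3 - -2 = 3 + 2 = 5$)
$106 T{\left(-12,2 \right)} + w{\left(6^{2},n{\left(-1,4 \right)} \right)} = 106 \left(-12\right) + 5 = -1272 + 5 = -1267$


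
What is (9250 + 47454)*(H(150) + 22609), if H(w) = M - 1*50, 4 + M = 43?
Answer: 1281396992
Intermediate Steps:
M = 39 (M = -4 + 43 = 39)
H(w) = -11 (H(w) = 39 - 1*50 = 39 - 50 = -11)
(9250 + 47454)*(H(150) + 22609) = (9250 + 47454)*(-11 + 22609) = 56704*22598 = 1281396992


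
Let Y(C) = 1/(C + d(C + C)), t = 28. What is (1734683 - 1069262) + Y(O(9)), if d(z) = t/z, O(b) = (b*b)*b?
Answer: 353641318284/531455 ≈ 6.6542e+5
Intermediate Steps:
O(b) = b³ (O(b) = b²*b = b³)
d(z) = 28/z
Y(C) = 1/(C + 14/C) (Y(C) = 1/(C + 28/(C + C)) = 1/(C + 28/((2*C))) = 1/(C + 28*(1/(2*C))) = 1/(C + 14/C))
(1734683 - 1069262) + Y(O(9)) = (1734683 - 1069262) + 9³/(14 + (9³)²) = 665421 + 729/(14 + 729²) = 665421 + 729/(14 + 531441) = 665421 + 729/531455 = 353641318284/531455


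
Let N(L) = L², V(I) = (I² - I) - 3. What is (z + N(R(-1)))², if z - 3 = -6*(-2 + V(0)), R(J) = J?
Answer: 1156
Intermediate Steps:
V(I) = -3 + I² - I
z = 33 (z = 3 - 6*(-2 + (-3 + 0² - 1*0)) = 3 - 6*(-2 + (-3 + 0 + 0)) = 3 - 6*(-2 - 3) = 3 - 6*(-5) = 3 + 30 = 33)
(z + N(R(-1)))² = (33 + (-1)²)² = (33 + 1)² = 34² = 1156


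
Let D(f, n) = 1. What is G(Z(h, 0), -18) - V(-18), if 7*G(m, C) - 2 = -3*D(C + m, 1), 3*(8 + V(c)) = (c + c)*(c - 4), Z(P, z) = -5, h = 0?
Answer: -1793/7 ≈ -256.14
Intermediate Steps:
V(c) = -8 + 2*c*(-4 + c)/3 (V(c) = -8 + ((c + c)*(c - 4))/3 = -8 + ((2*c)*(-4 + c))/3 = -8 + (2*c*(-4 + c))/3 = -8 + 2*c*(-4 + c)/3)
G(m, C) = -1/7 (G(m, C) = 2/7 + (-3*1)/7 = 2/7 + (1/7)*(-3) = 2/7 - 3/7 = -1/7)
G(Z(h, 0), -18) - V(-18) = -1/7 - (-8 - 8/3*(-18) + (2/3)*(-18)**2) = -1/7 - (-8 + 48 + (2/3)*324) = -1/7 - (-8 + 48 + 216) = -1/7 - 1*256 = -1/7 - 256 = -1793/7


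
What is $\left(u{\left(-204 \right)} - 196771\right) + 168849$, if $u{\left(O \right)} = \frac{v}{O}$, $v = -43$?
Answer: $- \frac{5696045}{204} \approx -27922.0$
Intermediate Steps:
$u{\left(O \right)} = - \frac{43}{O}$
$\left(u{\left(-204 \right)} - 196771\right) + 168849 = \left(- \frac{43}{-204} - 196771\right) + 168849 = \left(\left(-43\right) \left(- \frac{1}{204}\right) - 196771\right) + 168849 = \left(\frac{43}{204} - 196771\right) + 168849 = - \frac{40141241}{204} + 168849 = - \frac{5696045}{204}$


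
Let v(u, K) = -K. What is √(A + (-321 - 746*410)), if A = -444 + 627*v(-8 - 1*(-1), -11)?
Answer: 4*I*√18733 ≈ 547.47*I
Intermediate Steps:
A = 6453 (A = -444 + 627*(-1*(-11)) = -444 + 627*11 = -444 + 6897 = 6453)
√(A + (-321 - 746*410)) = √(6453 + (-321 - 746*410)) = √(6453 + (-321 - 305860)) = √(6453 - 306181) = √(-299728) = 4*I*√18733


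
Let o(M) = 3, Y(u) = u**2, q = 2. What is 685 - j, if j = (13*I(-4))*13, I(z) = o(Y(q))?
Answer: 178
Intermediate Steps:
I(z) = 3
j = 507 (j = (13*3)*13 = 39*13 = 507)
685 - j = 685 - 1*507 = 685 - 507 = 178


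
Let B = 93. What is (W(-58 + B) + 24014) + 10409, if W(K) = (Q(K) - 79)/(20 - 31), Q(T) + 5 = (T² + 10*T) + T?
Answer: 377127/11 ≈ 34284.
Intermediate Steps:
Q(T) = -5 + T² + 11*T (Q(T) = -5 + ((T² + 10*T) + T) = -5 + (T² + 11*T) = -5 + T² + 11*T)
W(K) = 84/11 - K - K²/11 (W(K) = ((-5 + K² + 11*K) - 79)/(20 - 31) = (-84 + K² + 11*K)/(-11) = (-84 + K² + 11*K)*(-1/11) = 84/11 - K - K²/11)
(W(-58 + B) + 24014) + 10409 = ((84/11 - (-58 + 93) - (-58 + 93)²/11) + 24014) + 10409 = ((84/11 - 1*35 - 1/11*35²) + 24014) + 10409 = ((84/11 - 35 - 1/11*1225) + 24014) + 10409 = ((84/11 - 35 - 1225/11) + 24014) + 10409 = (-1526/11 + 24014) + 10409 = 262628/11 + 10409 = 377127/11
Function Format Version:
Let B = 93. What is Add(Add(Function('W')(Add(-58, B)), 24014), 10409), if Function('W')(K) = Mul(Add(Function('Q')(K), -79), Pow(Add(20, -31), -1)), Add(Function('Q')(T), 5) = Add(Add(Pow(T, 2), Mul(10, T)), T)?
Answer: Rational(377127, 11) ≈ 34284.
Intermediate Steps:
Function('Q')(T) = Add(-5, Pow(T, 2), Mul(11, T)) (Function('Q')(T) = Add(-5, Add(Add(Pow(T, 2), Mul(10, T)), T)) = Add(-5, Add(Pow(T, 2), Mul(11, T))) = Add(-5, Pow(T, 2), Mul(11, T)))
Function('W')(K) = Add(Rational(84, 11), Mul(-1, K), Mul(Rational(-1, 11), Pow(K, 2))) (Function('W')(K) = Mul(Add(Add(-5, Pow(K, 2), Mul(11, K)), -79), Pow(Add(20, -31), -1)) = Mul(Add(-84, Pow(K, 2), Mul(11, K)), Pow(-11, -1)) = Mul(Add(-84, Pow(K, 2), Mul(11, K)), Rational(-1, 11)) = Add(Rational(84, 11), Mul(-1, K), Mul(Rational(-1, 11), Pow(K, 2))))
Add(Add(Function('W')(Add(-58, B)), 24014), 10409) = Add(Add(Add(Rational(84, 11), Mul(-1, Add(-58, 93)), Mul(Rational(-1, 11), Pow(Add(-58, 93), 2))), 24014), 10409) = Add(Add(Add(Rational(84, 11), Mul(-1, 35), Mul(Rational(-1, 11), Pow(35, 2))), 24014), 10409) = Add(Add(Add(Rational(84, 11), -35, Mul(Rational(-1, 11), 1225)), 24014), 10409) = Add(Add(Add(Rational(84, 11), -35, Rational(-1225, 11)), 24014), 10409) = Add(Add(Rational(-1526, 11), 24014), 10409) = Add(Rational(262628, 11), 10409) = Rational(377127, 11)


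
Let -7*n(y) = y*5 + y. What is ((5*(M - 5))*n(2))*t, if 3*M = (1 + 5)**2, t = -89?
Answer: 5340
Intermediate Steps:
n(y) = -6*y/7 (n(y) = -(y*5 + y)/7 = -(5*y + y)/7 = -6*y/7)
M = 12 (M = (1 + 5)**2/3 = (1/3)*6**2 = (1/3)*36 = 12)
((5*(M - 5))*n(2))*t = ((5*(12 - 5))*(-6/7*2))*(-89) = ((5*7)*(-12/7))*(-89) = (35*(-12/7))*(-89) = -60*(-89) = 5340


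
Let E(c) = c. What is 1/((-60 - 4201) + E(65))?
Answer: -1/4196 ≈ -0.00023832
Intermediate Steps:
1/((-60 - 4201) + E(65)) = 1/((-60 - 4201) + 65) = 1/(-4261 + 65) = 1/(-4196) = -1/4196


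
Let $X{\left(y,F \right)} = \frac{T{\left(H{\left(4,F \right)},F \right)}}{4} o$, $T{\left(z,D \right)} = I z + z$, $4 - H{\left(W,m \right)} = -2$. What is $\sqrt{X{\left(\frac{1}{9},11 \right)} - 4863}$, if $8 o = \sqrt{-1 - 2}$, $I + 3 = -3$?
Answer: $\frac{\sqrt{-77808 - 15 i \sqrt{3}}}{4} \approx 0.011643 - 69.735 i$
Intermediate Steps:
$I = -6$ ($I = -3 - 3 = -6$)
$H{\left(W,m \right)} = 6$ ($H{\left(W,m \right)} = 4 - -2 = 4 + 2 = 6$)
$T{\left(z,D \right)} = - 5 z$ ($T{\left(z,D \right)} = - 6 z + z = - 5 z$)
$o = \frac{i \sqrt{3}}{8}$ ($o = \frac{\sqrt{-1 - 2}}{8} = \frac{\sqrt{-3}}{8} = \frac{i \sqrt{3}}{8} \approx 0.21651 i$)
$X{\left(y,F \right)} = - \frac{15 i \sqrt{3}}{16}$ ($X{\left(y,F \right)} = \frac{\left(-5\right) 6}{4} \frac{i \sqrt{3}}{8} = \left(-30\right) \frac{1}{4} \frac{i \sqrt{3}}{8} = - \frac{15 \frac{i \sqrt{3}}{8}}{2} = - \frac{15 i \sqrt{3}}{16}$)
$\sqrt{X{\left(\frac{1}{9},11 \right)} - 4863} = \sqrt{- \frac{15 i \sqrt{3}}{16} - 4863} = \sqrt{-4863 - \frac{15 i \sqrt{3}}{16}}$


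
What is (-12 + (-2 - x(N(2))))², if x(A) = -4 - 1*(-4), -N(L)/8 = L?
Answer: 196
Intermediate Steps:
N(L) = -8*L
x(A) = 0 (x(A) = -4 + 4 = 0)
(-12 + (-2 - x(N(2))))² = (-12 + (-2 - 1*0))² = (-12 + (-2 + 0))² = (-12 - 2)² = (-14)² = 196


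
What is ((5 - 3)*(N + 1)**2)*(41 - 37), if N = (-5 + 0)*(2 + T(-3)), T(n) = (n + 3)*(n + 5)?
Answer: 648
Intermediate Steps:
T(n) = (3 + n)*(5 + n)
N = -10 (N = (-5 + 0)*(2 + (15 + (-3)**2 + 8*(-3))) = -5*(2 + (15 + 9 - 24)) = -5*(2 + 0) = -5*2 = -10)
((5 - 3)*(N + 1)**2)*(41 - 37) = ((5 - 3)*(-10 + 1)**2)*(41 - 37) = (2*(-9)**2)*4 = (2*81)*4 = 162*4 = 648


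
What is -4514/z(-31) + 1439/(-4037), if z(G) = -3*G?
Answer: -18356845/375441 ≈ -48.894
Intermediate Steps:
-4514/z(-31) + 1439/(-4037) = -4514/((-3*(-31))) + 1439/(-4037) = -4514/93 + 1439*(-1/4037) = -4514*1/93 - 1439/4037 = -4514/93 - 1439/4037 = -18356845/375441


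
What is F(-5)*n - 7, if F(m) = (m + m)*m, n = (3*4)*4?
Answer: 2393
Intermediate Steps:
n = 48 (n = 12*4 = 48)
F(m) = 2*m**2 (F(m) = (2*m)*m = 2*m**2)
F(-5)*n - 7 = (2*(-5)**2)*48 - 7 = (2*25)*48 - 7 = 50*48 - 7 = 2400 - 7 = 2393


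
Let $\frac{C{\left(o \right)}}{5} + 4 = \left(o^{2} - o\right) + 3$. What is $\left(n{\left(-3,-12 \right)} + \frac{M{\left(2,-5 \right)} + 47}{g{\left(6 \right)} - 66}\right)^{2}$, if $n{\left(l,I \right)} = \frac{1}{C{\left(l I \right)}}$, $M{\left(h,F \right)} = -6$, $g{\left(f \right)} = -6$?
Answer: $\frac{66575868529}{205426497600} \approx 0.32409$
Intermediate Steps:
$C{\left(o \right)} = -5 - 5 o + 5 o^{2}$ ($C{\left(o \right)} = -20 + 5 \left(\left(o^{2} - o\right) + 3\right) = -20 + 5 \left(3 + o^{2} - o\right) = -20 + \left(15 - 5 o + 5 o^{2}\right) = -5 - 5 o + 5 o^{2}$)
$n{\left(l,I \right)} = \frac{1}{-5 - 5 I l + 5 I^{2} l^{2}}$ ($n{\left(l,I \right)} = \frac{1}{-5 - 5 l I + 5 \left(l I\right)^{2}} = \frac{1}{-5 - 5 I l + 5 \left(I l\right)^{2}} = \frac{1}{-5 - 5 I l + 5 I^{2} l^{2}}$)
$\left(n{\left(-3,-12 \right)} + \frac{M{\left(2,-5 \right)} + 47}{g{\left(6 \right)} - 66}\right)^{2} = \left(\frac{1}{5 \left(-1 + \left(-12\right)^{2} \left(-3\right)^{2} - \left(-12\right) \left(-3\right)\right)} + \frac{-6 + 47}{-6 - 66}\right)^{2} = \left(\frac{1}{5 \left(-1 + 144 \cdot 9 - 36\right)} + \frac{41}{-72}\right)^{2} = \left(\frac{1}{5 \left(-1 + 1296 - 36\right)} + 41 \left(- \frac{1}{72}\right)\right)^{2} = \left(\frac{1}{5 \cdot 1259} - \frac{41}{72}\right)^{2} = \left(\frac{1}{5} \cdot \frac{1}{1259} - \frac{41}{72}\right)^{2} = \left(\frac{1}{6295} - \frac{41}{72}\right)^{2} = \left(- \frac{258023}{453240}\right)^{2} = \frac{66575868529}{205426497600}$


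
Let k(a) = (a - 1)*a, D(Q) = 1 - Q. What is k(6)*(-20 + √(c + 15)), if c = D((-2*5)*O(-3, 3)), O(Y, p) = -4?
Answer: -600 + 60*I*√6 ≈ -600.0 + 146.97*I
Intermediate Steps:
c = -39 (c = 1 - (-2*5)*(-4) = 1 - (-10)*(-4) = 1 - 1*40 = 1 - 40 = -39)
k(a) = a*(-1 + a) (k(a) = (-1 + a)*a = a*(-1 + a))
k(6)*(-20 + √(c + 15)) = (6*(-1 + 6))*(-20 + √(-39 + 15)) = (6*5)*(-20 + √(-24)) = 30*(-20 + 2*I*√6) = -600 + 60*I*√6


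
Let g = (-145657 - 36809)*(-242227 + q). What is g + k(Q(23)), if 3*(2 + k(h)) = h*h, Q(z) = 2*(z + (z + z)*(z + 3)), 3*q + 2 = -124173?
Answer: 155258234734/3 ≈ 5.1753e+10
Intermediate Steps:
q = -124175/3 (q = -2/3 + (1/3)*(-124173) = -2/3 - 41391 = -124175/3 ≈ -41392.)
Q(z) = 2*z + 4*z*(3 + z) (Q(z) = 2*(z + (2*z)*(3 + z)) = 2*(z + 2*z*(3 + z)) = 2*z + 4*z*(3 + z))
k(h) = -2 + h**2/3 (k(h) = -2 + (h*h)/3 = -2 + h**2/3)
g = 51750763632 (g = (-145657 - 36809)*(-242227 - 124175/3) = -182466*(-850856/3) = 51750763632)
g + k(Q(23)) = 51750763632 + (-2 + (2*23*(7 + 2*23))**2/3) = 51750763632 + (-2 + (2*23*(7 + 46))**2/3) = 51750763632 + (-2 + (2*23*53)**2/3) = 51750763632 + (-2 + (1/3)*2438**2) = 51750763632 + (-2 + (1/3)*5943844) = 51750763632 + (-2 + 5943844/3) = 51750763632 + 5943838/3 = 155258234734/3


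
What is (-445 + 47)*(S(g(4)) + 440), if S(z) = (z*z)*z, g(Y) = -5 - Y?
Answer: 115022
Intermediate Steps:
S(z) = z³ (S(z) = z²*z = z³)
(-445 + 47)*(S(g(4)) + 440) = (-445 + 47)*((-5 - 1*4)³ + 440) = -398*((-5 - 4)³ + 440) = -398*((-9)³ + 440) = -398*(-729 + 440) = -398*(-289) = 115022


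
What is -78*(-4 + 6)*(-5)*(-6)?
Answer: -4680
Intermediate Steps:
-78*(-4 + 6)*(-5)*(-6) = -156*(-5)*(-6) = -78*(-10)*(-6) = 780*(-6) = -4680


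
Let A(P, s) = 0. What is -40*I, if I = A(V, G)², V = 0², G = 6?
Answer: 0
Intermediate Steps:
V = 0
I = 0 (I = 0² = 0)
-40*I = -40*0 = 0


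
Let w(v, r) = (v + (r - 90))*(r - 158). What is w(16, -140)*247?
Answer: 15751684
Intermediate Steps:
w(v, r) = (-158 + r)*(-90 + r + v) (w(v, r) = (v + (-90 + r))*(-158 + r) = (-90 + r + v)*(-158 + r) = (-158 + r)*(-90 + r + v))
w(16, -140)*247 = (14220 + (-140)² - 248*(-140) - 158*16 - 140*16)*247 = (14220 + 19600 + 34720 - 2528 - 2240)*247 = 63772*247 = 15751684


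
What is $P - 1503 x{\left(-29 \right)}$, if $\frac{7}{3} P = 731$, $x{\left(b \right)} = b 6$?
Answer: $\frac{1832847}{7} \approx 2.6184 \cdot 10^{5}$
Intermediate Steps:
$x{\left(b \right)} = 6 b$
$P = \frac{2193}{7}$ ($P = \frac{3}{7} \cdot 731 = \frac{2193}{7} \approx 313.29$)
$P - 1503 x{\left(-29 \right)} = \frac{2193}{7} - 1503 \cdot 6 \left(-29\right) = \frac{2193}{7} - -261522 = \frac{2193}{7} + 261522 = \frac{1832847}{7}$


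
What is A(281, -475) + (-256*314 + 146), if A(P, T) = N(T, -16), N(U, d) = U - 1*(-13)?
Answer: -80700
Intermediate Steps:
N(U, d) = 13 + U (N(U, d) = U + 13 = 13 + U)
A(P, T) = 13 + T
A(281, -475) + (-256*314 + 146) = (13 - 475) + (-256*314 + 146) = -462 + (-80384 + 146) = -462 - 80238 = -80700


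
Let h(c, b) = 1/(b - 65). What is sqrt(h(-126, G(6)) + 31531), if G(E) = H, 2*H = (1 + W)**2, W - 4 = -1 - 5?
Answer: sqrt(524707113)/129 ≈ 177.57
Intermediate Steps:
W = -2 (W = 4 + (-1 - 5) = 4 - 6 = -2)
H = 1/2 (H = (1 - 2)**2/2 = (1/2)*(-1)**2 = (1/2)*1 = 1/2 ≈ 0.50000)
G(E) = 1/2
h(c, b) = 1/(-65 + b)
sqrt(h(-126, G(6)) + 31531) = sqrt(1/(-65 + 1/2) + 31531) = sqrt(1/(-129/2) + 31531) = sqrt(-2/129 + 31531) = sqrt(4067497/129) = sqrt(524707113)/129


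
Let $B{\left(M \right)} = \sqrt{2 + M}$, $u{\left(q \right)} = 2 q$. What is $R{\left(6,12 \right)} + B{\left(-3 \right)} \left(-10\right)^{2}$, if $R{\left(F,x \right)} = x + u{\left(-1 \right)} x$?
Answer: $-12 + 100 i \approx -12.0 + 100.0 i$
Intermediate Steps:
$R{\left(F,x \right)} = - x$ ($R{\left(F,x \right)} = x + 2 \left(-1\right) x = x - 2 x = - x$)
$R{\left(6,12 \right)} + B{\left(-3 \right)} \left(-10\right)^{2} = \left(-1\right) 12 + \sqrt{2 - 3} \left(-10\right)^{2} = -12 + \sqrt{-1} \cdot 100 = -12 + i 100 = -12 + 100 i$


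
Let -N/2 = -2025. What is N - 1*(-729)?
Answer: 4779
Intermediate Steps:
N = 4050 (N = -2*(-2025) = 4050)
N - 1*(-729) = 4050 - 1*(-729) = 4050 + 729 = 4779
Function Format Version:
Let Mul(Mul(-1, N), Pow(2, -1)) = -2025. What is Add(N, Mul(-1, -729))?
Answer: 4779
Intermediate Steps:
N = 4050 (N = Mul(-2, -2025) = 4050)
Add(N, Mul(-1, -729)) = Add(4050, Mul(-1, -729)) = Add(4050, 729) = 4779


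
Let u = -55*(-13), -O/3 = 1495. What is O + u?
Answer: -3770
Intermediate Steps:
O = -4485 (O = -3*1495 = -4485)
u = 715
O + u = -4485 + 715 = -3770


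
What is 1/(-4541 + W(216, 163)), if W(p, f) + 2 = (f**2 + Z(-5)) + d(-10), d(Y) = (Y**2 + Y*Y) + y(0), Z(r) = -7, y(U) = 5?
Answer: 1/22224 ≈ 4.4996e-5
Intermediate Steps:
d(Y) = 5 + 2*Y**2 (d(Y) = (Y**2 + Y*Y) + 5 = (Y**2 + Y**2) + 5 = 2*Y**2 + 5 = 5 + 2*Y**2)
W(p, f) = 196 + f**2 (W(p, f) = -2 + ((f**2 - 7) + (5 + 2*(-10)**2)) = -2 + ((-7 + f**2) + (5 + 2*100)) = -2 + ((-7 + f**2) + (5 + 200)) = -2 + ((-7 + f**2) + 205) = -2 + (198 + f**2) = 196 + f**2)
1/(-4541 + W(216, 163)) = 1/(-4541 + (196 + 163**2)) = 1/(-4541 + (196 + 26569)) = 1/(-4541 + 26765) = 1/22224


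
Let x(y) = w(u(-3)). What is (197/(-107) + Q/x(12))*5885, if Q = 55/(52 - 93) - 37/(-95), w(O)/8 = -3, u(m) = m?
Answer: -16517237/1558 ≈ -10602.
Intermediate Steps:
w(O) = -24 (w(O) = 8*(-3) = -24)
x(y) = -24
Q = -3708/3895 (Q = 55/(-41) - 37*(-1/95) = 55*(-1/41) + 37/95 = -55/41 + 37/95 = -3708/3895 ≈ -0.95199)
(197/(-107) + Q/x(12))*5885 = (197/(-107) - 3708/3895/(-24))*5885 = (197*(-1/107) - 3708/3895*(-1/24))*5885 = (-197/107 + 309/7790)*5885 = -1501567/833530*5885 = -16517237/1558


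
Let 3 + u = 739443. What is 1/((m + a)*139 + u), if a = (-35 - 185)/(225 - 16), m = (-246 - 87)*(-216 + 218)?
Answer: 19/12287674 ≈ 1.5463e-6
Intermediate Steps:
u = 739440 (u = -3 + 739443 = 739440)
m = -666 (m = -333*2 = -666)
a = -20/19 (a = -220/209 = -220*1/209 = -20/19 ≈ -1.0526)
1/((m + a)*139 + u) = 1/((-666 - 20/19)*139 + 739440) = 1/(-12674/19*139 + 739440) = 1/(-1761686/19 + 739440) = 1/(12287674/19) = 19/12287674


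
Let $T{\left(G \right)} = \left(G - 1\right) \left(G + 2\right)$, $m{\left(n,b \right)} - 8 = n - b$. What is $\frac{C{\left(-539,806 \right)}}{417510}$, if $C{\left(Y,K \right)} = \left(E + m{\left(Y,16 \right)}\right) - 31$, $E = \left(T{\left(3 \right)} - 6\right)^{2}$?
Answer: $- \frac{281}{208755} \approx -0.0013461$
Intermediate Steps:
$m{\left(n,b \right)} = 8 + n - b$ ($m{\left(n,b \right)} = 8 - \left(b - n\right) = 8 + n - b$)
$T{\left(G \right)} = \left(-1 + G\right) \left(2 + G\right)$
$E = 16$ ($E = \left(\left(-2 + 3 + 3^{2}\right) - 6\right)^{2} = \left(\left(-2 + 3 + 9\right) - 6\right)^{2} = \left(10 - 6\right)^{2} = 4^{2} = 16$)
$C{\left(Y,K \right)} = -23 + Y$ ($C{\left(Y,K \right)} = \left(16 + \left(8 + Y - 16\right)\right) - 31 = \left(16 + \left(-8 + Y\right)\right) - 31 = \left(8 + Y\right) - 31 = -23 + Y$)
$\frac{C{\left(-539,806 \right)}}{417510} = \frac{-23 - 539}{417510} = \left(-562\right) \frac{1}{417510} = - \frac{281}{208755}$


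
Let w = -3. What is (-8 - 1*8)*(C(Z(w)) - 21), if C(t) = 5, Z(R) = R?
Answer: 256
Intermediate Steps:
(-8 - 1*8)*(C(Z(w)) - 21) = (-8 - 1*8)*(5 - 21) = (-8 - 8)*(-16) = -16*(-16) = 256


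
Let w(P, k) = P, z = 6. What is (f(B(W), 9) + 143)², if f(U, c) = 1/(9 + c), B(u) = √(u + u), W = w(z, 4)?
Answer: 6630625/324 ≈ 20465.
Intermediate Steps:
W = 6
B(u) = √2*√u (B(u) = √(2*u) = √2*√u)
(f(B(W), 9) + 143)² = (1/(9 + 9) + 143)² = (1/18 + 143)² = (2575/18)² = 6630625/324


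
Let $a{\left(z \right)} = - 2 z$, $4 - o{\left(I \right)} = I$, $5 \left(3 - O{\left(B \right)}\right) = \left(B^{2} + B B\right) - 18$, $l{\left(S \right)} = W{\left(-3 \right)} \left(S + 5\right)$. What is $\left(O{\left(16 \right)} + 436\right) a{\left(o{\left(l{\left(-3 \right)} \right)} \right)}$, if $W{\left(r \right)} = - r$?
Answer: $\frac{6804}{5} \approx 1360.8$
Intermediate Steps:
$l{\left(S \right)} = 15 + 3 S$ ($l{\left(S \right)} = \left(-1\right) \left(-3\right) \left(S + 5\right) = 3 \left(5 + S\right) = 15 + 3 S$)
$O{\left(B \right)} = \frac{33}{5} - \frac{2 B^{2}}{5}$ ($O{\left(B \right)} = 3 - \frac{\left(B^{2} + B B\right) - 18}{5} = 3 - \frac{\left(B^{2} + B^{2}\right) - 18}{5} = 3 - \frac{2 B^{2} - 18}{5} = 3 - \frac{-18 + 2 B^{2}}{5} = 3 - \left(- \frac{18}{5} + \frac{2 B^{2}}{5}\right) = \frac{33}{5} - \frac{2 B^{2}}{5}$)
$o{\left(I \right)} = 4 - I$
$\left(O{\left(16 \right)} + 436\right) a{\left(o{\left(l{\left(-3 \right)} \right)} \right)} = \left(\left(\frac{33}{5} - \frac{2 \cdot 16^{2}}{5}\right) + 436\right) \left(- 2 \left(4 - \left(15 + 3 \left(-3\right)\right)\right)\right) = \left(\left(\frac{33}{5} - \frac{512}{5}\right) + 436\right) \left(- 2 \left(4 - \left(15 - 9\right)\right)\right) = \left(\left(\frac{33}{5} - \frac{512}{5}\right) + 436\right) \left(- 2 \left(4 - 6\right)\right) = \left(- \frac{479}{5} + 436\right) \left(- 2 \left(4 - 6\right)\right) = \frac{1701 \left(\left(-2\right) \left(-2\right)\right)}{5} = \frac{1701}{5} \cdot 4 = \frac{6804}{5}$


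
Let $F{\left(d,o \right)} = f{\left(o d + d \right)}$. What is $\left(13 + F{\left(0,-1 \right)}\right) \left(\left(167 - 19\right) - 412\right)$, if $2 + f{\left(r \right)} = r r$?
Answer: $-2904$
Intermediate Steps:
$f{\left(r \right)} = -2 + r^{2}$ ($f{\left(r \right)} = -2 + r r = -2 + r^{2}$)
$F{\left(d,o \right)} = -2 + \left(d + d o\right)^{2}$ ($F{\left(d,o \right)} = -2 + \left(o d + d\right)^{2} = -2 + \left(d o + d\right)^{2} = -2 + \left(d + d o\right)^{2}$)
$\left(13 + F{\left(0,-1 \right)}\right) \left(\left(167 - 19\right) - 412\right) = \left(13 - \left(2 - 0^{2} \left(1 - 1\right)^{2}\right)\right) \left(\left(167 - 19\right) - 412\right) = \left(13 - \left(2 + 0 \cdot 0^{2}\right)\right) \left(148 - 412\right) = \left(13 + \left(-2 + 0 \cdot 0\right)\right) \left(-264\right) = \left(13 + \left(-2 + 0\right)\right) \left(-264\right) = \left(13 - 2\right) \left(-264\right) = 11 \left(-264\right) = -2904$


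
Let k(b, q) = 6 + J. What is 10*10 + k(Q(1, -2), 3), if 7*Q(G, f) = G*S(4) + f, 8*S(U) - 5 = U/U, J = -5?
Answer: 101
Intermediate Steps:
S(U) = 3/4 (S(U) = 5/8 + (U/U)/8 = 5/8 + (1/8)*1 = 5/8 + 1/8 = 3/4)
Q(G, f) = f/7 + 3*G/28 (Q(G, f) = (G*(3/4) + f)/7 = (3*G/4 + f)/7 = (f + 3*G/4)/7 = f/7 + 3*G/28)
k(b, q) = 1 (k(b, q) = 6 - 5 = 1)
10*10 + k(Q(1, -2), 3) = 10*10 + 1 = 100 + 1 = 101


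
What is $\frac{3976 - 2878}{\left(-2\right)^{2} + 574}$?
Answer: $\frac{549}{289} \approx 1.8997$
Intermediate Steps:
$\frac{3976 - 2878}{\left(-2\right)^{2} + 574} = \frac{1098}{4 + 574} = \frac{1098}{578} = 1098 \cdot \frac{1}{578} = \frac{549}{289}$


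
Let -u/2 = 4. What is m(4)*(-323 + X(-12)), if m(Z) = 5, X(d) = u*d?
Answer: -1135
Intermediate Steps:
u = -8 (u = -2*4 = -8)
X(d) = -8*d
m(4)*(-323 + X(-12)) = 5*(-323 - 8*(-12)) = 5*(-323 + 96) = 5*(-227) = -1135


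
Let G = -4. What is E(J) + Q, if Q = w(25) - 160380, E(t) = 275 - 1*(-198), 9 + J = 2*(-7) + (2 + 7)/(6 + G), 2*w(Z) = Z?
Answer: -319789/2 ≈ -1.5989e+5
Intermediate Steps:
w(Z) = Z/2
J = -37/2 (J = -9 + (2*(-7) + (2 + 7)/(6 - 4)) = -9 + (-14 + 9/2) = -9 - 19/2 = -37/2 ≈ -18.500)
E(t) = 473 (E(t) = 275 + 198 = 473)
Q = -320735/2 (Q = (½)*25 - 160380 = 25/2 - 160380 = -320735/2 ≈ -1.6037e+5)
E(J) + Q = 473 - 320735/2 = -319789/2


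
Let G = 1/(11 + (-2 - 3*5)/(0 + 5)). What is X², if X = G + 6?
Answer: 54289/1444 ≈ 37.596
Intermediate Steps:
G = 5/38 (G = 1/(11 + (-2 - 15)/5) = 1/(11 - 17*⅕) = 1/(11 - 17/5) = 1/(38/5) = 5/38 ≈ 0.13158)
X = 233/38 (X = 5/38 + 6 = 233/38 ≈ 6.1316)
X² = (233/38)² = 54289/1444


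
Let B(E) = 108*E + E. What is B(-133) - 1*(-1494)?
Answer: -13003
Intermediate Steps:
B(E) = 109*E
B(-133) - 1*(-1494) = 109*(-133) - 1*(-1494) = -14497 + 1494 = -13003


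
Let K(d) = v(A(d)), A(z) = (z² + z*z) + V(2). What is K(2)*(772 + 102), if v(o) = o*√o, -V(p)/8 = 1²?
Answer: 0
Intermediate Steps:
V(p) = -8 (V(p) = -8*1² = -8*1 = -8)
A(z) = -8 + 2*z² (A(z) = (z² + z*z) - 8 = (z² + z²) - 8 = 2*z² - 8 = -8 + 2*z²)
v(o) = o^(3/2)
K(d) = (-8 + 2*d²)^(3/2)
K(2)*(772 + 102) = (2*√2*(-4 + 2²)^(3/2))*(772 + 102) = (2*√2*(-4 + 4)^(3/2))*874 = (2*√2*0^(3/2))*874 = (2*√2*0)*874 = 0*874 = 0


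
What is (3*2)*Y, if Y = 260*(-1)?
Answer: -1560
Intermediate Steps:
Y = -260
(3*2)*Y = (3*2)*(-260) = 6*(-260) = -1560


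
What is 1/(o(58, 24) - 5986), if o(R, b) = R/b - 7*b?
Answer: -12/73819 ≈ -0.00016256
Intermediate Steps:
o(R, b) = -7*b + R/b (o(R, b) = R/b - 7*b = -7*b + R/b)
1/(o(58, 24) - 5986) = 1/((-7*24 + 58/24) - 5986) = 1/((-168 + 58*(1/24)) - 5986) = 1/((-168 + 29/12) - 5986) = 1/(-1987/12 - 5986) = 1/(-73819/12) = -12/73819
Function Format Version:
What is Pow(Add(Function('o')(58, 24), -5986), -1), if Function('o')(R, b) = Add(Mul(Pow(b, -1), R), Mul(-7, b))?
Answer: Rational(-12, 73819) ≈ -0.00016256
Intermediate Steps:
Function('o')(R, b) = Add(Mul(-7, b), Mul(R, Pow(b, -1))) (Function('o')(R, b) = Add(Mul(R, Pow(b, -1)), Mul(-7, b)) = Add(Mul(-7, b), Mul(R, Pow(b, -1))))
Pow(Add(Function('o')(58, 24), -5986), -1) = Pow(Add(Add(Mul(-7, 24), Mul(58, Pow(24, -1))), -5986), -1) = Pow(Add(Add(-168, Mul(58, Rational(1, 24))), -5986), -1) = Pow(Add(Add(-168, Rational(29, 12)), -5986), -1) = Pow(Add(Rational(-1987, 12), -5986), -1) = Pow(Rational(-73819, 12), -1) = Rational(-12, 73819)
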